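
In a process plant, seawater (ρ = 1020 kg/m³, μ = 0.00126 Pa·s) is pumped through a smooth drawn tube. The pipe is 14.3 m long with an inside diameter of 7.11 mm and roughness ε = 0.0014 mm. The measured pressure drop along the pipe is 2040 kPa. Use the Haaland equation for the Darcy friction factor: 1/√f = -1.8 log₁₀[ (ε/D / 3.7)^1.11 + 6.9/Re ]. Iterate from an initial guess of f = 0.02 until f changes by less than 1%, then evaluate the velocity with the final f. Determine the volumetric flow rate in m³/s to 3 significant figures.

Rearranging Darcy-Weisbach: V = √(2·ΔP·D/(f·L·ρ)). With ε/D = 1.4e-06/0.00711 = 0.000197, iterate starting from f = 0.02:
  f = 0.02 → V = √(2·2.04e+06·0.00711/(0.02·14.3·1020)) = 9.972 m/s; Re = ρVD/μ = 5.74e+04; f → 0.02072
  f = 0.02072 → V = 9.797 m/s; Re = 5.639e+04; f → 0.02079
Converged (Δf/f < 1%). With the final f = 0.02079: V = √(2·2.04e+06·0.00711/(0.02079·14.3·1020)) = 9.78 m/s.
Q = V·A = 9.78·(π/4·0.00711²) = 0.0003883 m³/s = 3.88×10^-4 m³/s.

Q ≈ 3.88×10^-4 m³/s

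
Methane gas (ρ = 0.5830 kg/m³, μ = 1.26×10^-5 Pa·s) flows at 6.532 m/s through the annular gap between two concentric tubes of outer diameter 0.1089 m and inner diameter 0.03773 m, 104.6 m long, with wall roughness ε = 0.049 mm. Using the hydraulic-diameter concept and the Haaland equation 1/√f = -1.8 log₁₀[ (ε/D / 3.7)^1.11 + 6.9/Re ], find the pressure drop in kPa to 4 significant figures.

ΔP ≈ 0.4865 kPa

Hydraulic diameter D_h = 4A/P = D_o - D_i = 0.1089 - 0.03773 = 0.07117 m.
Re = ρVD_h/μ = 0.583·6.532·0.07117/1.26e-05 = 2.151e+04.
ε/D_h = 4.9e-05/0.07117 = 0.000688; Haaland gives 1/√f = -1.8 log₁₀[7.23e-05+0.000321] = 6.13, so f = 0.02661.
ΔP = f(L/D_h)(ρV²/2) = 0.02661·104.6/0.07117·12.44 = 486.5 Pa.
ΔP = 0.4865 kPa.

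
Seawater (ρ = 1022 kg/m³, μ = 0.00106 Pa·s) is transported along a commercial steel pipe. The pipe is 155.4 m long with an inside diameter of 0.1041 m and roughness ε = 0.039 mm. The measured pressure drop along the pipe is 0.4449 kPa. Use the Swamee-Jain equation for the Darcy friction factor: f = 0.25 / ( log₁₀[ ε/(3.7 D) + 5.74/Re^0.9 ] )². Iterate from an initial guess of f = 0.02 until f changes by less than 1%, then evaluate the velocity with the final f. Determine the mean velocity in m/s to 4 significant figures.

Rearranging Darcy-Weisbach: V = √(2·ΔP·D/(f·L·ρ)). With ε/D = 3.9e-05/0.1041 = 0.000375, iterate starting from f = 0.02:
  f = 0.02 → V = √(2·444.9·0.1041/(0.02·155.4·1022)) = 0.1708 m/s; Re = ρVD/μ = 1.714e+04; f → 0.02769
  f = 0.02769 → V = 0.1451 m/s; Re = 1.457e+04; f → 0.02878
  f = 0.02878 → V = 0.1424 m/s; Re = 1.429e+04; f → 0.02891
Converged (Δf/f < 1%). With the final f = 0.02891: V = √(2·444.9·0.1041/(0.02891·155.4·1022)) = 0.142 m/s.

V ≈ 0.1420 m/s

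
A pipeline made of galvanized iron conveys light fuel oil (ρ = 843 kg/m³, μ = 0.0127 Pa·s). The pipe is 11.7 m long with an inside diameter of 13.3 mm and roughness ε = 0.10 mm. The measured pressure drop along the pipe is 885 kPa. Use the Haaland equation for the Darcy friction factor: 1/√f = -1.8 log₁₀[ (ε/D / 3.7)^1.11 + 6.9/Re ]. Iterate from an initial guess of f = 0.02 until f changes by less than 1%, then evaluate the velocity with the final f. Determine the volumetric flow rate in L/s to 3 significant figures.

Rearranging Darcy-Weisbach: V = √(2·ΔP·D/(f·L·ρ)). With ε/D = 0.0001/0.0133 = 0.00752, iterate starting from f = 0.02:
  f = 0.02 → V = √(2·8.85e+05·0.0133/(0.02·11.7·843)) = 10.92 m/s; Re = ρVD/μ = 9644; f → 0.04056
  f = 0.04056 → V = 7.672 m/s; Re = 6773; f → 0.04268
  f = 0.04268 → V = 7.478 m/s; Re = 6602; f → 0.04286
Converged (Δf/f < 1%). With the final f = 0.04286: V = √(2·8.85e+05·0.0133/(0.04286·11.7·843)) = 7.462 m/s.
Q = V·A = 7.462·(π/4·0.0133²) = 0.001037 m³/s = 1.04 L/s.

Q ≈ 1.04 L/s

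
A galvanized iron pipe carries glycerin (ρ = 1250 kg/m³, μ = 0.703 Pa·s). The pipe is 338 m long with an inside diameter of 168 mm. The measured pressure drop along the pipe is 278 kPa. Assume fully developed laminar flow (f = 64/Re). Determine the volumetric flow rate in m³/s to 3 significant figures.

For laminar flow, f = 64/Re with Re = ρVD/μ, so Darcy-Weisbach reduces to ΔP = 32μLV/D². Solving for V: V = ΔP·D²/(32μL) = 2.78e+05·(0.168)²/(32·0.703·338) = 1.032 m/s.
Check: Re = ρVD/μ = 1250·1.032·0.168/0.703 = 308.3 < 2300, so the laminar assumption holds.
Q = V·A = 1.032·(π/4·0.168²) = 0.02287 m³/s = 0.0229 m³/s.

Q ≈ 0.0229 m³/s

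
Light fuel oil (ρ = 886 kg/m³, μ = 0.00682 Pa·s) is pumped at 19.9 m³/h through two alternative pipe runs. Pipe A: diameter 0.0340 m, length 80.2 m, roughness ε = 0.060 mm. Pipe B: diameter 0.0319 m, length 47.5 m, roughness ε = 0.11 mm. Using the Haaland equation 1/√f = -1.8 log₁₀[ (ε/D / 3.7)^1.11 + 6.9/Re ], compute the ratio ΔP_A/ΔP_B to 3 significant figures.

Pipe A: V = Q/A = 0.005528/0.0009079 = 6.088 m/s; Re = 2.689e+04; ε/D = 0.00176; Haaland → f = 0.02775; ΔP_A = f(L/D)(ρV²/2) = 1.075e+06 Pa.
Pipe B: V = Q/A = 0.005528/0.0007992 = 6.916 m/s; Re = 2.866e+04; ε/D = 0.00345; Haaland → f = 0.03068; ΔP_B = f(L/D)(ρV²/2) = 9.681e+05 Pa.
ΔP_A/ΔP_B = 1.075e+06/9.681e+05 = 1.11.

ΔP_A/ΔP_B ≈ 1.11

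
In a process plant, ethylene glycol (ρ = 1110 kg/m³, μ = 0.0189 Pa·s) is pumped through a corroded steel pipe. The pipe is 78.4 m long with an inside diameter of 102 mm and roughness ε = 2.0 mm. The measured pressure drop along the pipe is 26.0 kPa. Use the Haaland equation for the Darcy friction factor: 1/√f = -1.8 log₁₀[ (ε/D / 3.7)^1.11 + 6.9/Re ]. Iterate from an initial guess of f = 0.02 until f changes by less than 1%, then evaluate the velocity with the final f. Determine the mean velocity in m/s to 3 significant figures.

V ≈ 1.06 m/s

Rearranging Darcy-Weisbach: V = √(2·ΔP·D/(f·L·ρ)). With ε/D = 0.002/0.102 = 0.0196, iterate starting from f = 0.02:
  f = 0.02 → V = √(2·2.6e+04·0.102/(0.02·78.4·1110)) = 1.746 m/s; Re = ρVD/μ = 1.046e+04; f → 0.05188
  f = 0.05188 → V = 1.084 m/s; Re = 6493; f → 0.05387
  f = 0.05387 → V = 1.064 m/s; Re = 6372; f → 0.05397
Converged (Δf/f < 1%). With the final f = 0.05397: V = √(2·2.6e+04·0.102/(0.05397·78.4·1110)) = 1.063 m/s.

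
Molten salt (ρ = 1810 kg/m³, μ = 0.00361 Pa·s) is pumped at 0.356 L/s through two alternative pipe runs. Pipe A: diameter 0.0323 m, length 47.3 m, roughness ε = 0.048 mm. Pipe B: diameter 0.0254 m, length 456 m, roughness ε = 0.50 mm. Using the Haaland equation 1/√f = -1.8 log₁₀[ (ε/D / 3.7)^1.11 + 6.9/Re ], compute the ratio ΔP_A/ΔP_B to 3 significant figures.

ΔP_A/ΔP_B ≈ 0.0212

Pipe A: V = Q/A = 0.000356/0.0008194 = 0.4345 m/s; Re = 7036; ε/D = 0.00149; Haaland → f = 0.03573; ΔP_A = f(L/D)(ρV²/2) = 8938 Pa.
Pipe B: V = Q/A = 0.000356/0.0005067 = 0.7026 m/s; Re = 8947; ε/D = 0.0197; Haaland → f = 0.0525; ΔP_B = f(L/D)(ρV²/2) = 4.211e+05 Pa.
ΔP_A/ΔP_B = 8938/4.211e+05 = 0.0212.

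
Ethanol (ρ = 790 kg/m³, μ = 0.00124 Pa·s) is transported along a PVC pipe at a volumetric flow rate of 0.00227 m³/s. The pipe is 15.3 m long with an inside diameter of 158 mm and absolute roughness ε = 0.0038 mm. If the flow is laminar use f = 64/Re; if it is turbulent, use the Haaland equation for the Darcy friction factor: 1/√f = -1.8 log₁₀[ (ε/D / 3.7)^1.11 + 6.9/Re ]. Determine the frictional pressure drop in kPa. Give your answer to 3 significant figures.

Cross-sectional area A = πD²/4 = π(0.158)²/4 = 0.01961 m²; mean velocity V = Q/A = 0.00227/0.01961 = 0.1158 m/s.
Reynolds number Re = ρVD/μ = 790 · 0.1158 · 0.158 / 0.00124 = 1.165e+04.
Re > 4000 → turbulent. Relative roughness ε/D = 3.8e-06/0.158 = 2.41e-05. Haaland: 1/√f = -1.8 log₁₀[(2.41e-05/3.7)^1.11 + 6.9/1.165e+04] = -1.8 log₁₀[1.75e-06 + 0.000592] = 5.807, so f = 0.02965.
Darcy-Weisbach: ΔP = f(L/D)(ρV²/2) = 0.02965·(15.3/0.158)·(790·0.1158²/2) = 0.02965·96.84·5.295 = 15.2 Pa.
ΔP = 15.2 Pa = 0.0152 kPa.

ΔP ≈ 0.0152 kPa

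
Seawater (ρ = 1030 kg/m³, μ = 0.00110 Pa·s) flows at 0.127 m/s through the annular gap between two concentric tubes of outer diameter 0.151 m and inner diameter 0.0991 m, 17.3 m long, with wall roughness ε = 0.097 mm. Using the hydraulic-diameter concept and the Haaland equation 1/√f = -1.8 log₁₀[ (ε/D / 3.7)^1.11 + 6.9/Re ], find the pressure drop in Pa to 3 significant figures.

ΔP ≈ 103 Pa

Hydraulic diameter D_h = 4A/P = D_o - D_i = 0.151 - 0.0991 = 0.0519 m.
Re = ρVD_h/μ = 1030·0.127·0.0519/0.0011 = 6172.
ε/D_h = 9.7e-05/0.0519 = 0.00187; Haaland gives 1/√f = -1.8 log₁₀[0.000219+0.00112] = 5.173, so f = 0.03737.
ΔP = f(L/D_h)(ρV²/2) = 0.03737·17.3/0.0519·8.306 = 103.5 Pa.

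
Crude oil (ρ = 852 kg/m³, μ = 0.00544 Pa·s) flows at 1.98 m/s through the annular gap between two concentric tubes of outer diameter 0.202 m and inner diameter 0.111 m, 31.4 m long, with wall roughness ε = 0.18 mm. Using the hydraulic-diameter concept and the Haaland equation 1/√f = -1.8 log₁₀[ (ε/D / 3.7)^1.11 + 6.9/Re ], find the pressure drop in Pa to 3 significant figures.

ΔP ≈ 16100 Pa

Hydraulic diameter D_h = 4A/P = D_o - D_i = 0.202 - 0.111 = 0.091 m.
Re = ρVD_h/μ = 852·1.98·0.091/0.00544 = 2.822e+04.
ε/D_h = 0.00018/0.091 = 0.00198; Haaland gives 1/√f = -1.8 log₁₀[0.000233+0.000245] = 5.977, so f = 0.02799.
ΔP = f(L/D_h)(ρV²/2) = 0.02799·31.4/0.091·1670 = 1.613e+04 Pa.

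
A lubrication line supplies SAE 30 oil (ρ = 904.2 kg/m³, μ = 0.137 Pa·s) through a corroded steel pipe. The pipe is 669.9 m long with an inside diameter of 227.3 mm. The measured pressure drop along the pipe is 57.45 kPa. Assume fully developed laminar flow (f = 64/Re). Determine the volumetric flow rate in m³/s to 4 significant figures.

Q ≈ 0.04101 m³/s

For laminar flow, f = 64/Re with Re = ρVD/μ, so Darcy-Weisbach reduces to ΔP = 32μLV/D². Solving for V: V = ΔP·D²/(32μL) = 5.745e+04·(0.2273)²/(32·0.137·669.9) = 1.011 m/s.
Check: Re = ρVD/μ = 904.2·1.011·0.2273/0.137 = 1516 < 2300, so the laminar assumption holds.
Q = V·A = 1.011·(π/4·0.2273²) = 0.04101 m³/s = 0.04101 m³/s.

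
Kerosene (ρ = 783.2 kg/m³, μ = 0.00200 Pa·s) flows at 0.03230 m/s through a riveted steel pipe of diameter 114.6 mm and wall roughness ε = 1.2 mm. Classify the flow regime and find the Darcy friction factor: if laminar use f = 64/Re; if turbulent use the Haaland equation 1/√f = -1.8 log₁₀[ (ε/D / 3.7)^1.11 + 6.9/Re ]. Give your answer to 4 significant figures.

Re = ρVD/μ = 783.2·0.0323·0.1146/0.002 = 1450.
Re < 2300 → laminar, so f = 64/Re = 0.04415 (roughness is irrelevant in laminar flow).

f ≈ 0.04415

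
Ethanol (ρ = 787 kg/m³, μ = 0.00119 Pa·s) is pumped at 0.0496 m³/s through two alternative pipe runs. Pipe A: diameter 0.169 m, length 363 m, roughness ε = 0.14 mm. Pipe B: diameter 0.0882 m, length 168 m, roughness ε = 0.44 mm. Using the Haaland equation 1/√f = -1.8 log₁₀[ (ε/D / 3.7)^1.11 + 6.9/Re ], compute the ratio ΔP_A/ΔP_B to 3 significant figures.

Pipe A: V = Q/A = 0.0496/0.02243 = 2.211 m/s; Re = 2.471e+05; ε/D = 0.000828; Haaland → f = 0.01996; ΔP_A = f(L/D)(ρV²/2) = 8.246e+04 Pa.
Pipe B: V = Q/A = 0.0496/0.00611 = 8.118 m/s; Re = 4.735e+05; ε/D = 0.00499; Haaland → f = 0.03059; ΔP_B = f(L/D)(ρV²/2) = 1.511e+06 Pa.
ΔP_A/ΔP_B = 8.246e+04/1.511e+06 = 0.0546.

ΔP_A/ΔP_B ≈ 0.0546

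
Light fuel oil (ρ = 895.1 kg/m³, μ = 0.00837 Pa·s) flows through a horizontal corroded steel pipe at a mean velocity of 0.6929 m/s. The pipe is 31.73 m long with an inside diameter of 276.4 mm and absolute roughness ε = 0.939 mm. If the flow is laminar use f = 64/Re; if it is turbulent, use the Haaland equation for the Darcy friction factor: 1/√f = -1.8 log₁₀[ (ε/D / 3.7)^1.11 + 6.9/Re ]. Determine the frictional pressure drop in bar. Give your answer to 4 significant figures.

ΔP ≈ 0.007832 bar

Reynolds number Re = ρVD/μ = 895.1 · 0.6929 · 0.2764 / 0.00837 = 2.048e+04.
Re > 4000 → turbulent. Relative roughness ε/D = 0.000939/0.2764 = 0.0034. Haaland: 1/√f = -1.8 log₁₀[(0.0034/3.7)^1.11 + 6.9/2.048e+04] = -1.8 log₁₀[0.000425 + 0.000337] = 5.612, so f = 0.03175.
Darcy-Weisbach: ΔP = f(L/D)(ρV²/2) = 0.03175·(31.73/0.2764)·(895.1·0.6929²/2) = 0.03175·114.8·214.9 = 783.2 Pa.
ΔP = 783.2 Pa = 0.007832 bar.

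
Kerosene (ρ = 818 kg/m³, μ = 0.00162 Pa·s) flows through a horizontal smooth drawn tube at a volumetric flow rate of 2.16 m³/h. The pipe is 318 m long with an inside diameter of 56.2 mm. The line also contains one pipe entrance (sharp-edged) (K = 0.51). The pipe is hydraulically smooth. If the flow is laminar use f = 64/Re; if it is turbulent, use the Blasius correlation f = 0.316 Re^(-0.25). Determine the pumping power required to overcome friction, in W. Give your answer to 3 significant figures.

Q = 2.16 m³/h = 2.16/3600 = 0.0006 m³/s.
Cross-sectional area A = πD²/4 = π(0.0562)²/4 = 0.002481 m²; mean velocity V = Q/A = 0.0006/0.002481 = 0.2419 m/s.
Reynolds number Re = ρVD/μ = 818 · 0.2419 · 0.0562 / 0.00162 = 6864.
Re > 4000 → turbulent. Smooth-pipe (Blasius): f = 0.316 Re^(-0.25) = 0.316/(6864)^0.25 = 0.03472.
Total minor-loss coefficient ΣK = 1·0.51 = 0.51.
ΔP = [f·L/D + ΣK]·(ρV²/2) = [0.03472·318/0.0562 + 0.51]·(818·0.2419²/2) = [196.4 + 0.51]·23.93 = 4713 Pa.
Pumping power P = QΔP = 0.0006·4713 = 2.828 W = 2.83 W.

P ≈ 2.83 W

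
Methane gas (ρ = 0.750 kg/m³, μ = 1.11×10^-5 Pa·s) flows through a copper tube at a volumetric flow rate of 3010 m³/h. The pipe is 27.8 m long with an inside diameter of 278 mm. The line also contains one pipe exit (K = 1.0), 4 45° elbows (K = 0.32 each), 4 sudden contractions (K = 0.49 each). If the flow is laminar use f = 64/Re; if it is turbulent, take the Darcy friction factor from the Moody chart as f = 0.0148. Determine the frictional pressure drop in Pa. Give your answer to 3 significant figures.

Q = 3010 m³/h = 3010/3600 = 0.8361 m³/s.
Cross-sectional area A = πD²/4 = π(0.278)²/4 = 0.0607 m²; mean velocity V = Q/A = 0.8361/0.0607 = 13.77 m/s.
Reynolds number Re = ρVD/μ = 0.75 · 13.77 · 0.278 / 1.11e-05 = 2.587e+05.
Re > 4000 → turbulent; use the Moody-chart value f = 0.0148.
Total minor-loss coefficient ΣK = 1·1 + 4·0.32 + 4·0.49 = 4.24.
ΔP = [f·L/D + ΣK]·(ρV²/2) = [0.0148·27.8/0.278 + 4.24]·(0.75·13.77²/2) = [1.48 + 4.24]·71.15 = 407 Pa.

ΔP ≈ 407 Pa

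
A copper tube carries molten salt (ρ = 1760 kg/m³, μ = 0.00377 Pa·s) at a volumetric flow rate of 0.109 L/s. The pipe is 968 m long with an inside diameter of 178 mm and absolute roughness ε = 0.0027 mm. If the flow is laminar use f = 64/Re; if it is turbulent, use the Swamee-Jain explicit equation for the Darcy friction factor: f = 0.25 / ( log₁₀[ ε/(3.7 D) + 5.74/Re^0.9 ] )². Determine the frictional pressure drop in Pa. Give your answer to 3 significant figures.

ΔP ≈ 16.1 Pa

Q = 0.109 L/s = 0.109/1000 = 0.000109 m³/s.
Cross-sectional area A = πD²/4 = π(0.178)²/4 = 0.02488 m²; mean velocity V = Q/A = 0.000109/0.02488 = 0.00438 m/s.
Reynolds number Re = ρVD/μ = 1760 · 0.00438 · 0.178 / 0.00377 = 364.
Re < 2300 → laminar flow, so f = 64/Re = 64/364 = 0.1758 (the turbulent correlation is not needed).
Darcy-Weisbach: ΔP = f(L/D)(ρV²/2) = 0.1758·(968/0.178)·(1760·0.00438²/2) = 0.1758·5438·0.01688 = 16.14 Pa.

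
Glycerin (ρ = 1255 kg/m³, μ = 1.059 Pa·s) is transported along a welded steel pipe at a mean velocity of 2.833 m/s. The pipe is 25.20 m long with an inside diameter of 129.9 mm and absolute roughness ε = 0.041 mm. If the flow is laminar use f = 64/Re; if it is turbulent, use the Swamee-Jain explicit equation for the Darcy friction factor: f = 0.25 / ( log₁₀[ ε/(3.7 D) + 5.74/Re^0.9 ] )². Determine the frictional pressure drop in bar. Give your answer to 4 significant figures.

ΔP ≈ 1.434 bar

Reynolds number Re = ρVD/μ = 1255 · 2.833 · 0.1299 / 1.06 = 436.1.
Re < 2300 → laminar flow, so f = 64/Re = 64/436.1 = 0.1467 (the turbulent correlation is not needed).
Darcy-Weisbach: ΔP = f(L/D)(ρV²/2) = 0.1467·(25.2/0.1299)·(1255·2.833²/2) = 0.1467·194·5036 = 1.434e+05 Pa.
ΔP = 1.434e+05 Pa = 1.434 bar.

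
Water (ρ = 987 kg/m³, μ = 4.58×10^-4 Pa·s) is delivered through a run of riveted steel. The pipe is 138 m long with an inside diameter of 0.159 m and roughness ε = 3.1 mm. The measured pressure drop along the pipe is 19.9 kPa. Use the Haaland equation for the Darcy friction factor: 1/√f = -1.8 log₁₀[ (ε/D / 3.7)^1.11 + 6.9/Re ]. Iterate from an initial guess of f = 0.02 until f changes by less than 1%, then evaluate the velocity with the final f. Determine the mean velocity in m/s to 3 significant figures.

Rearranging Darcy-Weisbach: V = √(2·ΔP·D/(f·L·ρ)). With ε/D = 0.0031/0.159 = 0.0195, iterate starting from f = 0.02:
  f = 0.02 → V = √(2·1.99e+04·0.159/(0.02·138·987)) = 1.524 m/s; Re = ρVD/μ = 5.222e+05; f → 0.04834
  f = 0.04834 → V = 0.9804 m/s; Re = 3.359e+05; f → 0.04838
Converged (Δf/f < 1%). With the final f = 0.04838: V = √(2·1.99e+04·0.159/(0.04838·138·987)) = 0.98 m/s.

V ≈ 0.980 m/s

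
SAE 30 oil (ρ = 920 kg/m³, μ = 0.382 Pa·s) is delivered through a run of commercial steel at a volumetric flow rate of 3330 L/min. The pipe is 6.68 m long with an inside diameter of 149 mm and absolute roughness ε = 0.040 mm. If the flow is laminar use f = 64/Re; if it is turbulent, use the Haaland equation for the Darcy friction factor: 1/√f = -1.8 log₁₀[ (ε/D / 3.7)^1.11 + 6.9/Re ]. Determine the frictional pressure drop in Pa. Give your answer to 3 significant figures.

Q = 3330 L/min = 3330/60000 = 0.0555 m³/s.
Cross-sectional area A = πD²/4 = π(0.149)²/4 = 0.01744 m²; mean velocity V = Q/A = 0.0555/0.01744 = 3.183 m/s.
Reynolds number Re = ρVD/μ = 920 · 3.183 · 0.149 / 0.382 = 1142.
Re < 2300 → laminar flow, so f = 64/Re = 64/1142 = 0.05603 (the turbulent correlation is not needed).
Darcy-Weisbach: ΔP = f(L/D)(ρV²/2) = 0.05603·(6.68/0.149)·(920·3.183²/2) = 0.05603·44.83·4660 = 1.171e+04 Pa.

ΔP ≈ 11700 Pa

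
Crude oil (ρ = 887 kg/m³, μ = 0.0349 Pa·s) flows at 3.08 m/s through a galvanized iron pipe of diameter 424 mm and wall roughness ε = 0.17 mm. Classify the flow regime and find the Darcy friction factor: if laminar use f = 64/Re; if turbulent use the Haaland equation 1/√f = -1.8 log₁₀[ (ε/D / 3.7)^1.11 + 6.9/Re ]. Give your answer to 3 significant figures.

f ≈ 0.0237

Re = ρVD/μ = 887·3.08·0.424/0.0349 = 3.319e+04.
Re > 4000 → turbulent. ε/D = 0.00017/0.424 = 0.000401; Haaland: 1/√f = -1.8 log₁₀[3.97e-05 + 0.000208] = 6.491, so f = 0.02373.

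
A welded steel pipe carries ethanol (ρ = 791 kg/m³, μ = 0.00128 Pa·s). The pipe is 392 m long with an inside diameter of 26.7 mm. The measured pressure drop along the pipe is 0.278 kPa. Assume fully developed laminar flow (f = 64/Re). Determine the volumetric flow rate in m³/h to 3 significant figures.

Q ≈ 0.0249 m³/h

For laminar flow, f = 64/Re with Re = ρVD/μ, so Darcy-Weisbach reduces to ΔP = 32μLV/D². Solving for V: V = ΔP·D²/(32μL) = 278·(0.0267)²/(32·0.00128·392) = 0.01234 m/s.
Check: Re = ρVD/μ = 791·0.01234·0.0267/0.00128 = 203.7 < 2300, so the laminar assumption holds.
Q = V·A = 0.01234·(π/4·0.0267²) = 6.911e-06 m³/s = 0.0249 m³/h.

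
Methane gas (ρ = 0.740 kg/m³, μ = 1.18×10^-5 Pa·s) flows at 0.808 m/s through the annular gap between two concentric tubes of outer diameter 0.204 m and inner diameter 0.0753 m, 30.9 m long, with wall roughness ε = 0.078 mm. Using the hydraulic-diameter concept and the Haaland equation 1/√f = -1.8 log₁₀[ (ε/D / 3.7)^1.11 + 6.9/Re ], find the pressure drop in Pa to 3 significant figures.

Hydraulic diameter D_h = 4A/P = D_o - D_i = 0.204 - 0.0753 = 0.1287 m.
Re = ρVD_h/μ = 0.74·0.808·0.1287/1.18e-05 = 6521.
ε/D_h = 7.8e-05/0.1287 = 0.000606; Haaland gives 1/√f = -1.8 log₁₀[6.28e-05+0.00106] = 5.311, so f = 0.03545.
ΔP = f(L/D_h)(ρV²/2) = 0.03545·30.9/0.1287·0.2416 = 2.056 Pa.

ΔP ≈ 2.06 Pa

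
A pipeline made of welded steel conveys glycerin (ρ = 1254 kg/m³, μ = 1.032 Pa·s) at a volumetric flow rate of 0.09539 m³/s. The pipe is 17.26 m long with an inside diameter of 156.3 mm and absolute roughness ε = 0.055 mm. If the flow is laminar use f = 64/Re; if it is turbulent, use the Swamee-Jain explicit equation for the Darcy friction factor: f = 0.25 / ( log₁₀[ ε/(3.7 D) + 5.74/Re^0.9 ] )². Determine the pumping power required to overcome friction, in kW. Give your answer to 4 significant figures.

Cross-sectional area A = πD²/4 = π(0.1563)²/4 = 0.01919 m²; mean velocity V = Q/A = 0.09539/0.01919 = 4.972 m/s.
Reynolds number Re = ρVD/μ = 1254 · 4.972 · 0.1563 / 1.03 = 944.2.
Re < 2300 → laminar flow, so f = 64/Re = 64/944.2 = 0.06778 (the turbulent correlation is not needed).
Darcy-Weisbach: ΔP = f(L/D)(ρV²/2) = 0.06778·(17.26/0.1563)·(1254·4.972²/2) = 0.06778·110.4·1.55e+04 = 1.16e+05 Pa.
Pumping power P = QΔP = 0.09539·1.16e+05 = 11065 W = 11.06 kW.

P ≈ 11.06 kW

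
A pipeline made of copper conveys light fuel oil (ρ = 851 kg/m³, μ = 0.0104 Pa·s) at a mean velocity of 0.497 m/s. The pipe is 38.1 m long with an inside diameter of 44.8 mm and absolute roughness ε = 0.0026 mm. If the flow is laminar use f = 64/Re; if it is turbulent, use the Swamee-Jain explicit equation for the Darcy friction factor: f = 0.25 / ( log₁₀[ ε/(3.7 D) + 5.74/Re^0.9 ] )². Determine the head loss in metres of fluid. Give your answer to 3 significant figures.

h_f ≈ 0.376 m

Reynolds number Re = ρVD/μ = 851 · 0.497 · 0.0448 / 0.0104 = 1822.
Re < 2300 → laminar flow, so f = 64/Re = 64/1822 = 0.03513 (the turbulent correlation is not needed).
Darcy-Weisbach: ΔP = f(L/D)(ρV²/2) = 0.03513·(38.1/0.0448)·(851·0.497²/2) = 0.03513·850.4·105.1 = 3140 Pa.
Head loss h_f = ΔP/(ρg) = 3140/(851·9.81) = 0.376 m.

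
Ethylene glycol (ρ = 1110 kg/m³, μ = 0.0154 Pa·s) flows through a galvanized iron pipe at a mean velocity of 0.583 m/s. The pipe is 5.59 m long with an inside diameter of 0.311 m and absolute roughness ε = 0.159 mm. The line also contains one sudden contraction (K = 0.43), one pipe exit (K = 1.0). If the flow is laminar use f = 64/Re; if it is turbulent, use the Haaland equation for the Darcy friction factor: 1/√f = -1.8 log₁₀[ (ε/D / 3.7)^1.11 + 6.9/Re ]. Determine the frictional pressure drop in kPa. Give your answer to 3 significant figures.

ΔP ≈ 0.370 kPa

Reynolds number Re = ρVD/μ = 1110 · 0.583 · 0.311 / 0.0154 = 1.307e+04.
Re > 4000 → turbulent. Relative roughness ε/D = 0.000159/0.311 = 0.000511. Haaland: 1/√f = -1.8 log₁₀[(0.000511/3.7)^1.11 + 6.9/1.307e+04] = -1.8 log₁₀[5.2e-05 + 0.000528] = 5.826, so f = 0.02946.
Total minor-loss coefficient ΣK = 1·0.43 + 1·1 = 1.43.
ΔP = [f·L/D + ΣK]·(ρV²/2) = [0.02946·5.59/0.311 + 1.43]·(1110·0.583²/2) = [0.5296 + 1.43]·188.6 = 369.7 Pa.
ΔP = 369.7 Pa = 0.370 kPa.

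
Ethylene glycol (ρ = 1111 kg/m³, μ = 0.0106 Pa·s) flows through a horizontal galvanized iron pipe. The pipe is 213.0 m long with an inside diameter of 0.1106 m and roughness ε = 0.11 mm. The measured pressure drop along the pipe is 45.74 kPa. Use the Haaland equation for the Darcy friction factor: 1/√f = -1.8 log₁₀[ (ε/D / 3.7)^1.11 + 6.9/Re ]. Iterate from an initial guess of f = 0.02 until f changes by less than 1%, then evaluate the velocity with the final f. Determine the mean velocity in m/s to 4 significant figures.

V ≈ 1.198 m/s

Rearranging Darcy-Weisbach: V = √(2·ΔP·D/(f·L·ρ)). With ε/D = 0.00011/0.1106 = 0.000995, iterate starting from f = 0.02:
  f = 0.02 → V = √(2·4.574e+04·0.1106/(0.02·213·1111)) = 1.462 m/s; Re = ρVD/μ = 1.695e+04; f → 0.02856
  f = 0.02856 → V = 1.224 m/s; Re = 1.418e+04; f → 0.02967
  f = 0.02967 → V = 1.2 m/s; Re = 1.392e+04; f → 0.0298
Converged (Δf/f < 1%). With the final f = 0.0298: V = √(2·4.574e+04·0.1106/(0.0298·213·1111)) = 1.198 m/s.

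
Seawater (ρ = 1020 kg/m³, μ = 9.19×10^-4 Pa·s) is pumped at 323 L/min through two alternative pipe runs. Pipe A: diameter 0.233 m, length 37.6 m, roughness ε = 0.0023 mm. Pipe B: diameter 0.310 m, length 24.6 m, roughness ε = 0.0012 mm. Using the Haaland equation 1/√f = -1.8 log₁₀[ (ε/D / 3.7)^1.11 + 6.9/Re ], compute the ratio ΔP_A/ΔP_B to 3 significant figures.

ΔP_A/ΔP_B ≈ 5.95

Pipe A: V = Q/A = 0.005383/0.04264 = 0.1263 m/s; Re = 3.265e+04; ε/D = 9.87e-06; Haaland → f = 0.02287; ΔP_A = f(L/D)(ρV²/2) = 30 Pa.
Pipe B: V = Q/A = 0.005383/0.07548 = 0.07132 m/s; Re = 2.454e+04; ε/D = 3.87e-06; Haaland → f = 0.02448; ΔP_B = f(L/D)(ρV²/2) = 5.04 Pa.
ΔP_A/ΔP_B = 30/5.04 = 5.95.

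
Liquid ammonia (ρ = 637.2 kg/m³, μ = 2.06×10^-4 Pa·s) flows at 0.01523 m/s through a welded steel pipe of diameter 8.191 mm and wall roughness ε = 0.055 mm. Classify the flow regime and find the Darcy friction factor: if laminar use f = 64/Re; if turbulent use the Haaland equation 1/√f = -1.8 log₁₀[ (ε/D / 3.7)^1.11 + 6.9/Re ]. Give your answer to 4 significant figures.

Re = ρVD/μ = 637.2·0.01523·0.008191/0.000206 = 385.9.
Re < 2300 → laminar, so f = 64/Re = 0.1659 (roughness is irrelevant in laminar flow).

f ≈ 0.1659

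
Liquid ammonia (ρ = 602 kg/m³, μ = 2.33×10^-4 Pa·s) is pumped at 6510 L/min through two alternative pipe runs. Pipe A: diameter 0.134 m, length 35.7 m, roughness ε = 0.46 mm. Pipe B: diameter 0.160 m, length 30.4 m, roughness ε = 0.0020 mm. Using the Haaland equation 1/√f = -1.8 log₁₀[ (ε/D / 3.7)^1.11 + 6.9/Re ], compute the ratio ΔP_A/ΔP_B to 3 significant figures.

Pipe A: V = Q/A = 0.1085/0.0141 = 7.694 m/s; Re = 2.664e+06; ε/D = 0.00343; Haaland → f = 0.02728; ΔP_A = f(L/D)(ρV²/2) = 1.295e+05 Pa.
Pipe B: V = Q/A = 0.1085/0.02011 = 5.396 m/s; Re = 2.231e+06; ε/D = 1.25e-05; Haaland → f = 0.01057; ΔP_B = f(L/D)(ρV²/2) = 1.76e+04 Pa.
ΔP_A/ΔP_B = 1.295e+05/1.76e+04 = 7.36.

ΔP_A/ΔP_B ≈ 7.36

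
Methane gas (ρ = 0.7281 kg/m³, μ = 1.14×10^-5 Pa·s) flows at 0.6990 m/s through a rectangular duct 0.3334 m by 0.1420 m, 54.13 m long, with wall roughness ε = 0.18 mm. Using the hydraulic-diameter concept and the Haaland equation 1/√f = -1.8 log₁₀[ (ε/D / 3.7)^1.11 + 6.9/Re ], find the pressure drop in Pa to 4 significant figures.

Hydraulic diameter D_h = 4A/P = 4·(0.3334·0.142)/(2·(0.3334+0.142)) = 0.1894/0.9508 = 0.1992 m.
Re = ρVD_h/μ = 0.7281·0.699·0.1992/1.14e-05 = 8892.
ε/D_h = 0.00018/0.1992 = 0.000904; Haaland gives 1/√f = -1.8 log₁₀[9.78e-05+0.000776] = 5.505, so f = 0.03299.
ΔP = f(L/D_h)(ρV²/2) = 0.03299·54.13/0.1992·0.1779 = 1.595 Pa.

ΔP ≈ 1.595 Pa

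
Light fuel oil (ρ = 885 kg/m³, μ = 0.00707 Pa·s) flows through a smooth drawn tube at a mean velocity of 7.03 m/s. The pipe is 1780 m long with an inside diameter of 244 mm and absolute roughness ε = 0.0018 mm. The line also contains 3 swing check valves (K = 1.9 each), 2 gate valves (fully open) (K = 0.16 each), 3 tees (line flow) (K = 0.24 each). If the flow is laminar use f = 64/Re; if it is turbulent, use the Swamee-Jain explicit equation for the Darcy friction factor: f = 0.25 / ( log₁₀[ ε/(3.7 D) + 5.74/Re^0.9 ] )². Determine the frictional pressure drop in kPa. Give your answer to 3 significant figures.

ΔP ≈ 2600 kPa

Reynolds number Re = ρVD/μ = 885 · 7.03 · 0.244 / 0.00707 = 2.147e+05.
Re > 4000 → turbulent. Relative roughness ε/D = 1.8e-06/0.244 = 7.38e-06. Swamee-Jain: f = 0.25/(log₁₀[7.38e-06/3.7 + 5.74/2.147e+05^0.9])² = 0.25/(log₁₀[1.99e-06 + 9.12e-05])² = 0.25/(-4.03)² = 0.01539.
Total minor-loss coefficient ΣK = 3·1.9 + 2·0.16 + 3·0.24 = 6.74.
ΔP = [f·L/D + ΣK]·(ρV²/2) = [0.01539·1780/0.244 + 6.74]·(885·7.03²/2) = [112.3 + 6.74]·2.187e+04 = 2.603e+06 Pa.
ΔP = 2.603e+06 Pa = 2600 kPa.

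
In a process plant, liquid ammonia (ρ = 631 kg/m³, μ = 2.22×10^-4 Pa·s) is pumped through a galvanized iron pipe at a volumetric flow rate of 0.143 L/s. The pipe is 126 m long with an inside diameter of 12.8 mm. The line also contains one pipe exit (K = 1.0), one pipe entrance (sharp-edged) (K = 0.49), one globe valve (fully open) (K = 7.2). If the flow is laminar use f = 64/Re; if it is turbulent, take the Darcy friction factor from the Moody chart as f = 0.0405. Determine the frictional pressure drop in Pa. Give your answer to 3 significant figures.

Q = 0.143 L/s = 0.143/1000 = 0.000143 m³/s.
Cross-sectional area A = πD²/4 = π(0.0128)²/4 = 0.0001287 m²; mean velocity V = Q/A = 0.000143/0.0001287 = 1.111 m/s.
Reynolds number Re = ρVD/μ = 631 · 1.111 · 0.0128 / 0.000222 = 4.043e+04.
Re > 4000 → turbulent; use the Moody-chart value f = 0.0405.
Total minor-loss coefficient ΣK = 1·1 + 1·0.49 + 1·7.2 = 8.69.
ΔP = [f·L/D + ΣK]·(ρV²/2) = [0.0405·126/0.0128 + 8.69]·(631·1.111²/2) = [398.7 + 8.69]·389.6 = 1.587e+05 Pa.

ΔP ≈ 159000 Pa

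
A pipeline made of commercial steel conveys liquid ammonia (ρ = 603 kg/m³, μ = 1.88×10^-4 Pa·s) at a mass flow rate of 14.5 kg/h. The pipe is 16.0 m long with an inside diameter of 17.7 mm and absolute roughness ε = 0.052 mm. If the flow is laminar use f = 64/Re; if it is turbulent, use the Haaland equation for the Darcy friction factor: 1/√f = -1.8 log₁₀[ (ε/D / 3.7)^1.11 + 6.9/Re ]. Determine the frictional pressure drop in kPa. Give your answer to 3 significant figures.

ΔP ≈ 0.00834 kPa

ṁ = 14.5 kg/h = 14.5/3600 = 0.004028 kg/s.
A = πD²/4 = π(0.0177)²/4 = 0.0002461 m²; mean velocity V = ṁ/(ρA) = 0.004028/(603 · 0.0002461) = 0.02715 m/s.
Reynolds number Re = ρVD/μ = 603 · 0.02715 · 0.0177 / 0.000188 = 1541.
Re < 2300 → laminar flow, so f = 64/Re = 64/1541 = 0.04153 (the turbulent correlation is not needed).
Darcy-Weisbach: ΔP = f(L/D)(ρV²/2) = 0.04153·(16/0.0177)·(603·0.02715²/2) = 0.04153·904·0.2222 = 8.341 Pa.
ΔP = 8.341 Pa = 0.00834 kPa.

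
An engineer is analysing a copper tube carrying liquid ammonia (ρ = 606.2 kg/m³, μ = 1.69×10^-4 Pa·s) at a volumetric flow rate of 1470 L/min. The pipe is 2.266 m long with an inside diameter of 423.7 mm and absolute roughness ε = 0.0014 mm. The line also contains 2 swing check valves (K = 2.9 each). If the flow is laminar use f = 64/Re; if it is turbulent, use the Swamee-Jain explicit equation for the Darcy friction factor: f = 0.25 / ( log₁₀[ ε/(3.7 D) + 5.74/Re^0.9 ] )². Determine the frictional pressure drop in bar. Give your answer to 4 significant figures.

Q = 1470 L/min = 1470/60000 = 0.0245 m³/s.
Cross-sectional area A = πD²/4 = π(0.4237)²/4 = 0.141 m²; mean velocity V = Q/A = 0.0245/0.141 = 0.1738 m/s.
Reynolds number Re = ρVD/μ = 606.2 · 0.1738 · 0.4237 / 0.000169 = 2.641e+05.
Re > 4000 → turbulent. Relative roughness ε/D = 1.4e-06/0.4237 = 3.3e-06. Swamee-Jain: f = 0.25/(log₁₀[3.3e-06/3.7 + 5.74/2.641e+05^0.9])² = 0.25/(log₁₀[8.93e-07 + 7.57e-05])² = 0.25/(-4.116)² = 0.01476.
Total minor-loss coefficient ΣK = 2·2.9 = 5.8.
ΔP = [f·L/D + ΣK]·(ρV²/2) = [0.01476·2.266/0.4237 + 5.8]·(606.2·0.1738²/2) = [0.07894 + 5.8]·9.152 = 53.8 Pa.
ΔP = 53.8 Pa = 5.380×10^-4 bar.

ΔP ≈ 5.380×10^-4 bar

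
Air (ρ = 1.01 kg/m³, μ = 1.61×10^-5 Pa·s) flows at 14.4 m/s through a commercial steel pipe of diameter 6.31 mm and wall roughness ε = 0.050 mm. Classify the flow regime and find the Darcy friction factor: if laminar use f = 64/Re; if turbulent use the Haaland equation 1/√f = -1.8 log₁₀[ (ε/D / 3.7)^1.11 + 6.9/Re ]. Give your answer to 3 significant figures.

f ≈ 0.0443

Re = ρVD/μ = 1.01·14.4·0.00631/1.61e-05 = 5700.
Re > 4000 → turbulent. ε/D = 5e-05/0.00631 = 0.00792; Haaland: 1/√f = -1.8 log₁₀[0.00109 + 0.00121] = 4.749, so f = 0.04434.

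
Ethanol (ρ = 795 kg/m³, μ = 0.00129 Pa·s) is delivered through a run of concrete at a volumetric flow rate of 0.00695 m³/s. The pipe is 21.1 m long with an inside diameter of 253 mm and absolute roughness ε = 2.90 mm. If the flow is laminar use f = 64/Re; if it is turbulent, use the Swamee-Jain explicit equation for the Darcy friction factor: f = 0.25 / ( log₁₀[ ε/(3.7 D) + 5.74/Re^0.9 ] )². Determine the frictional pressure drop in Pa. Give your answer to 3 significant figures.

ΔP ≈ 27.1 Pa

Cross-sectional area A = πD²/4 = π(0.253)²/4 = 0.05027 m²; mean velocity V = Q/A = 0.00695/0.05027 = 0.1382 m/s.
Reynolds number Re = ρVD/μ = 795 · 0.1382 · 0.253 / 0.00129 = 2.156e+04.
Re > 4000 → turbulent. Relative roughness ε/D = 0.0029/0.253 = 0.0115. Swamee-Jain: f = 0.25/(log₁₀[0.0115/3.7 + 5.74/2.156e+04^0.9])² = 0.25/(log₁₀[0.0031 + 0.000722])² = 0.25/(-2.418)² = 0.04276.
Darcy-Weisbach: ΔP = f(L/D)(ρV²/2) = 0.04276·(21.1/0.253)·(795·0.1382²/2) = 0.04276·83.4·7.597 = 27.09 Pa.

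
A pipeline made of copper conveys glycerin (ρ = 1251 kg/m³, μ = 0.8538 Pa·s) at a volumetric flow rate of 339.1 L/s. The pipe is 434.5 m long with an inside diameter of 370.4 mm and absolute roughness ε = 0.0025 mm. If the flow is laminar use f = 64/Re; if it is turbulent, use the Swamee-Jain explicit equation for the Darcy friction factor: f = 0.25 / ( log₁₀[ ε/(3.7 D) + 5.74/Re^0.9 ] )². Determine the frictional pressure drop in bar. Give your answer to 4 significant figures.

Q = 339.1 L/s = 339.1/1000 = 0.3391 m³/s.
Cross-sectional area A = πD²/4 = π(0.3704)²/4 = 0.1078 m²; mean velocity V = Q/A = 0.3391/0.1078 = 3.147 m/s.
Reynolds number Re = ρVD/μ = 1251 · 3.147 · 0.3704 / 0.854 = 1708.
Re < 2300 → laminar flow, so f = 64/Re = 64/1708 = 0.03747 (the turbulent correlation is not needed).
Darcy-Weisbach: ΔP = f(L/D)(ρV²/2) = 0.03747·(434.5/0.3704)·(1251·3.147²/2) = 0.03747·1173·6195 = 2.723e+05 Pa.
ΔP = 2.723e+05 Pa = 2.723 bar.

ΔP ≈ 2.723 bar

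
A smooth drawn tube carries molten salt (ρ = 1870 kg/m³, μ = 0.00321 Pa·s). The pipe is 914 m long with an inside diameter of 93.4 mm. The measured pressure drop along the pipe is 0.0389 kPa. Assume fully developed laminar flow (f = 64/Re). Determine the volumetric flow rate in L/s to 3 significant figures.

For laminar flow, f = 64/Re with Re = ρVD/μ, so Darcy-Weisbach reduces to ΔP = 32μLV/D². Solving for V: V = ΔP·D²/(32μL) = 38.9·(0.0934)²/(32·0.00321·914) = 0.003614 m/s.
Check: Re = ρVD/μ = 1870·0.003614·0.0934/0.00321 = 196.7 < 2300, so the laminar assumption holds.
Q = V·A = 0.003614·(π/4·0.0934²) = 2.476e-05 m³/s = 0.0248 L/s.

Q ≈ 0.0248 L/s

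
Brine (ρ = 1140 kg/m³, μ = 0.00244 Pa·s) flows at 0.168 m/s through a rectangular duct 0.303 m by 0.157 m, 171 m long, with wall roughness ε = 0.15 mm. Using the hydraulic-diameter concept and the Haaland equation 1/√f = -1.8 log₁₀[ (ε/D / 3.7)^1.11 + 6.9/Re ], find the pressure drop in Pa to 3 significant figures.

Hydraulic diameter D_h = 4A/P = 4·(0.303·0.157)/(2·(0.303+0.157)) = 0.1903/0.92 = 0.2068 m.
Re = ρVD_h/μ = 1140·0.168·0.2068/0.00244 = 1.623e+04.
ε/D_h = 0.00015/0.2068 = 0.000725; Haaland gives 1/√f = -1.8 log₁₀[7.66e-05+0.000425] = 5.939, so f = 0.02835.
ΔP = f(L/D_h)(ρV²/2) = 0.02835·171/0.2068·16.09 = 377.1 Pa.

ΔP ≈ 377 Pa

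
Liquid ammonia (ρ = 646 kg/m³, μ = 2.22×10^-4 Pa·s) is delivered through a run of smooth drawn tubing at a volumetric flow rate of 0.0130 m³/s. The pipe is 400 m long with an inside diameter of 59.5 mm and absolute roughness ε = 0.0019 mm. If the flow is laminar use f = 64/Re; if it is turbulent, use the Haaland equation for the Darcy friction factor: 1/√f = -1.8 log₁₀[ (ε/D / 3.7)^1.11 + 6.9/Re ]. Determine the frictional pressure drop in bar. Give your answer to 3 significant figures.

ΔP ≈ 5.95 bar

Cross-sectional area A = πD²/4 = π(0.0595)²/4 = 0.002781 m²; mean velocity V = Q/A = 0.013/0.002781 = 4.675 m/s.
Reynolds number Re = ρVD/μ = 646 · 4.675 · 0.0595 / 0.000222 = 8.095e+05.
Re > 4000 → turbulent. Relative roughness ε/D = 1.9e-06/0.0595 = 3.19e-05. Haaland: 1/√f = -1.8 log₁₀[(3.19e-05/3.7)^1.11 + 6.9/8.095e+05] = -1.8 log₁₀[2.39e-06 + 8.52e-06] = 8.931, so f = 0.01254.
Darcy-Weisbach: ΔP = f(L/D)(ρV²/2) = 0.01254·(400/0.0595)·(646·4.675²/2) = 0.01254·6723·7061 = 5.95e+05 Pa.
ΔP = 5.95e+05 Pa = 5.95 bar.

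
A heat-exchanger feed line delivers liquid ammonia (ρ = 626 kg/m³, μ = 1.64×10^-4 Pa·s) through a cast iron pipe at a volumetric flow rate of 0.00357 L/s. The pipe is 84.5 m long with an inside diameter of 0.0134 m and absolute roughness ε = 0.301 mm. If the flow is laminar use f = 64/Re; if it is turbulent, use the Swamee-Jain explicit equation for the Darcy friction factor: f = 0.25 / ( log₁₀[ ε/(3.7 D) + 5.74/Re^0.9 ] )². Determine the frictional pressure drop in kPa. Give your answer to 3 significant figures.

ΔP ≈ 0.0625 kPa

Q = 0.00357 L/s = 0.00357/1000 = 3.57e-06 m³/s.
Cross-sectional area A = πD²/4 = π(0.0134)²/4 = 0.000141 m²; mean velocity V = Q/A = 3.57e-06/0.000141 = 0.02531 m/s.
Reynolds number Re = ρVD/μ = 626 · 0.02531 · 0.0134 / 0.000164 = 1295.
Re < 2300 → laminar flow, so f = 64/Re = 64/1295 = 0.04943 (the turbulent correlation is not needed).
Darcy-Weisbach: ΔP = f(L/D)(ρV²/2) = 0.04943·(84.5/0.0134)·(626·0.02531²/2) = 0.04943·6306·0.2006 = 62.52 Pa.
ΔP = 62.52 Pa = 0.0625 kPa.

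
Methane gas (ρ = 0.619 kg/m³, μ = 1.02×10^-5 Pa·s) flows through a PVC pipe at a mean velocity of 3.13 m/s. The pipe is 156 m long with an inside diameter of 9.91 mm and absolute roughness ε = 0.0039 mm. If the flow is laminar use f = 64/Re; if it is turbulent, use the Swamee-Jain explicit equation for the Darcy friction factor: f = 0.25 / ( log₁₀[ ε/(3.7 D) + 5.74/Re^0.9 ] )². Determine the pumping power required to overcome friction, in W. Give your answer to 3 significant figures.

Reynolds number Re = ρVD/μ = 0.619 · 3.13 · 0.00991 / 1.02e-05 = 1882.
Re < 2300 → laminar flow, so f = 64/Re = 64/1882 = 0.034 (the turbulent correlation is not needed).
Darcy-Weisbach: ΔP = f(L/D)(ρV²/2) = 0.034·(156/0.00991)·(0.619·3.13²/2) = 0.034·1.574e+04·3.032 = 1623 Pa.
Q = V·A = 3.13·7.713e-05 = 0.0002414 m³/s.
Pumping power P = QΔP = 0.0002414·1623 = 0.3918 W = 0.392 W.

P ≈ 0.392 W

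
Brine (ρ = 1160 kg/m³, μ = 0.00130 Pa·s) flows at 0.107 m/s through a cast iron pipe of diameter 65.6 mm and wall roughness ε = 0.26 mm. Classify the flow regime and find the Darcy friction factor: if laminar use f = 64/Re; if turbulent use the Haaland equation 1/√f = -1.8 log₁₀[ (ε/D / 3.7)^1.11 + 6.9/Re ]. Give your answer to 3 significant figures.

Re = ρVD/μ = 1160·0.107·0.0656/0.0013 = 6263.
Re > 4000 → turbulent. ε/D = 0.00026/0.0656 = 0.00396; Haaland: 1/√f = -1.8 log₁₀[0.000505 + 0.0011] = 5.029, so f = 0.03953.

f ≈ 0.0395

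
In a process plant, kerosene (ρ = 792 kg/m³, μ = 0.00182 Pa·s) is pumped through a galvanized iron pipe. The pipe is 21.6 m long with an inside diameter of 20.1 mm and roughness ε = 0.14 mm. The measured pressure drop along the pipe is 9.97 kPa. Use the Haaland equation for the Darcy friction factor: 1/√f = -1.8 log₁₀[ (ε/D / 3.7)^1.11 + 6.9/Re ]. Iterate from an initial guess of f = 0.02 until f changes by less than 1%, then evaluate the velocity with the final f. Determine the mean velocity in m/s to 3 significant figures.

Rearranging Darcy-Weisbach: V = √(2·ΔP·D/(f·L·ρ)). With ε/D = 0.00014/0.0201 = 0.00697, iterate starting from f = 0.02:
  f = 0.02 → V = √(2·9970·0.0201/(0.02·21.6·792)) = 1.082 m/s; Re = ρVD/μ = 9467; f → 0.04004
  f = 0.04004 → V = 0.765 m/s; Re = 6691; f → 0.0422
  f = 0.0422 → V = 0.7451 m/s; Re = 6517; f → 0.04239
Converged (Δf/f < 1%). With the final f = 0.04239: V = √(2·9970·0.0201/(0.04239·21.6·792)) = 0.7434 m/s.

V ≈ 0.743 m/s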